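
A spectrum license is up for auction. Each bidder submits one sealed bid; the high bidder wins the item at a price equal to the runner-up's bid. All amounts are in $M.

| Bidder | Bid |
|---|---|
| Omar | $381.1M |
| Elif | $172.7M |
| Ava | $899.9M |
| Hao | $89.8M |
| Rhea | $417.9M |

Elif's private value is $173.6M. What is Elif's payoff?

$0M

Highest bid: Ava at $899.9M, so Ava wins.
Second-highest bid: Rhea at $417.9M — that is the price the winner pays.
Elif did not win, so Elif pays nothing and receives nothing: payoff $0M.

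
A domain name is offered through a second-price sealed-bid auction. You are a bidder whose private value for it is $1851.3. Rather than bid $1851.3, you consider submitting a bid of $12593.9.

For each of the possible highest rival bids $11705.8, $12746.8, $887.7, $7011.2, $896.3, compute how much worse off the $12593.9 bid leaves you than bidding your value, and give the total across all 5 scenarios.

The deviation costs you only when the competing bid falls strictly between $1851.3 and $12593.9; elsewhere both bids give the same outcome.
$11705.8: truthful payoff $0, deviation payoff −$9854.5 → loss $9854.5.
$12746.8: outcomes coincide → loss $0.
$887.7: outcomes coincide → loss $0.
$7011.2: truthful payoff $0, deviation payoff −$5159.9 → loss $5159.9.
$896.3: outcomes coincide → loss $0.
Total loss = $9854.5 + $5159.9 = $15014.4.

$15014.4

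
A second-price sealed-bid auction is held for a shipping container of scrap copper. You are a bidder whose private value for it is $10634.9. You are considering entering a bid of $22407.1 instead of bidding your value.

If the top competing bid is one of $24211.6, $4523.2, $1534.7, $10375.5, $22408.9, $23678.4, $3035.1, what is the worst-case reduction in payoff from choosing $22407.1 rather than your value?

$0

$24211.6: same outcome either way → loss $0.
$4523.2: same outcome either way → loss $0.
$1534.7: same outcome either way → loss $0.
$10375.5: same outcome either way → loss $0.
$22408.9: same outcome either way → loss $0.
$23678.4: same outcome either way → loss $0.
$3035.1: same outcome either way → loss $0.
Maximum loss: $0.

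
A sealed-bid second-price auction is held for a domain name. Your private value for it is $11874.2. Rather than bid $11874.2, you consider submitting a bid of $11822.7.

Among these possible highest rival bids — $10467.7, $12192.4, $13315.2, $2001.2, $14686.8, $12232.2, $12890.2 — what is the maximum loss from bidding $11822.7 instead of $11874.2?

$0

$10467.7: same outcome either way → loss $0.
$12192.4: same outcome either way → loss $0.
$13315.2: same outcome either way → loss $0.
$2001.2: same outcome either way → loss $0.
$14686.8: same outcome either way → loss $0.
$12232.2: same outcome either way → loss $0.
$12890.2: same outcome either way → loss $0.
Maximum loss: $0.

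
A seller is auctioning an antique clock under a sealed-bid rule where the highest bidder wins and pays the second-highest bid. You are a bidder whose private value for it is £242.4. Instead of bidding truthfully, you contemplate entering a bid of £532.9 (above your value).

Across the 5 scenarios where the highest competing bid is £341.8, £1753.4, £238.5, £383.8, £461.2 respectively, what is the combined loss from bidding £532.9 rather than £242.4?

The deviation costs you only when the competing bid falls strictly between £242.4 and £532.9; elsewhere both bids give the same outcome.
£341.8: truthful payoff £0, deviation payoff −£99.4 → loss £99.4.
£1753.4: outcomes coincide → loss £0.
£238.5: outcomes coincide → loss £0.
£383.8: truthful payoff £0, deviation payoff −£141.4 → loss £141.4.
£461.2: truthful payoff £0, deviation payoff −£218.8 → loss £218.8.
Total loss = £99.4 + £141.4 + £218.8 = £459.6.

£459.6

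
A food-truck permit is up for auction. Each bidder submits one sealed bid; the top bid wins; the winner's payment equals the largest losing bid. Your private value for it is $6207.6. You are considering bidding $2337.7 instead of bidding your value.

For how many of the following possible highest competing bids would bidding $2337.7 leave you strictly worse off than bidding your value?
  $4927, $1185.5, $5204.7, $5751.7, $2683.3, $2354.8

The deviation hurts exactly when the highest competing bid lies strictly between $2337.7 and $6207.6 — underbidding then forfeits a profitable win.
$4927: inside the interval → strictly worse (loss $1280.6).
$1185.5: below both → same outcome either way.
$5204.7: inside the interval → strictly worse (loss $1002.9).
$5751.7: inside the interval → strictly worse (loss $455.9).
$2683.3: inside the interval → strictly worse (loss $3524.3).
$2354.8: inside the interval → strictly worse (loss $3852.8).
Count: 5.

5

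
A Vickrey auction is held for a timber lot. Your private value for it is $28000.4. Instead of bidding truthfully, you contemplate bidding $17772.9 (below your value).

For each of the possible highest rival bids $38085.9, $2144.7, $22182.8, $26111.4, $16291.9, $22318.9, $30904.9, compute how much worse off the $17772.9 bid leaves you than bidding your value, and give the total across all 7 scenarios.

$13388.1

The deviation costs you only when the competing bid falls strictly between $17772.9 and $28000.4; elsewhere both bids give the same outcome.
$38085.9: outcomes coincide → loss $0.
$2144.7: outcomes coincide → loss $0.
$22182.8: truthful payoff $5817.6, deviation payoff $0 → loss $5817.6.
$26111.4: truthful payoff $1889, deviation payoff $0 → loss $1889.
$16291.9: outcomes coincide → loss $0.
$22318.9: truthful payoff $5681.5, deviation payoff $0 → loss $5681.5.
$30904.9: outcomes coincide → loss $0.
Total loss = $5817.6 + $1889 + $5681.5 = $13388.1.
In a second-price auction your bid sets only whether you win, not what you pay, so bidding your true value is weakly dominant.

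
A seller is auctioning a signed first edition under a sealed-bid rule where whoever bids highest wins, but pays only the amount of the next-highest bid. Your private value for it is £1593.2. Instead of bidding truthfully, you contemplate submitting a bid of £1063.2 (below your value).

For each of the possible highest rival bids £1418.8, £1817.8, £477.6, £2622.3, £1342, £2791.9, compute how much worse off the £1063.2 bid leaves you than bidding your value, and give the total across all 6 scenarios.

The deviation costs you only when the competing bid falls strictly between £1063.2 and £1593.2; elsewhere both bids give the same outcome.
£1418.8: truthful payoff £174.4, deviation payoff £0 → loss £174.4.
£1817.8: outcomes coincide → loss £0.
£477.6: outcomes coincide → loss £0.
£2622.3: outcomes coincide → loss £0.
£1342: truthful payoff £251.2, deviation payoff £0 → loss £251.2.
£2791.9: outcomes coincide → loss £0.
Total loss = £174.4 + £251.2 = £425.6.
In a second-price auction your bid sets only whether you win, not what you pay, so bidding your true value is weakly dominant.

£425.6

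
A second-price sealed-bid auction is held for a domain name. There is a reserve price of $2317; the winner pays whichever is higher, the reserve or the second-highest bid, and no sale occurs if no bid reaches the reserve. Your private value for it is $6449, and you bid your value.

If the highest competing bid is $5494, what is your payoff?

Your bid $6449 is the highest and exceeds the reserve.
Price = max(second-highest bid, reserve) = max($5494, $2317) = $5494.
Payoff = $6449 − $5494 = $955.

$955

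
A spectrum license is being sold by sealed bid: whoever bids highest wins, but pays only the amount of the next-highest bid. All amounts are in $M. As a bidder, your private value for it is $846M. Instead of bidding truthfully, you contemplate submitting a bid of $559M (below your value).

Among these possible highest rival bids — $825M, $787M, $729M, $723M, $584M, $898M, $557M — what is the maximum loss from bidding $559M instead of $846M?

$262M

$825M: truthful gives $21M, deviation gives $0M → loss $21M.
$787M: truthful gives $59M, deviation gives $0M → loss $59M.
$729M: truthful gives $117M, deviation gives $0M → loss $117M.
$723M: truthful gives $123M, deviation gives $0M → loss $123M.
$584M: truthful gives $262M, deviation gives $0M → loss $262M.
$898M: same outcome either way → loss $0M.
$557M: same outcome either way → loss $0M.
Maximum loss: $262M.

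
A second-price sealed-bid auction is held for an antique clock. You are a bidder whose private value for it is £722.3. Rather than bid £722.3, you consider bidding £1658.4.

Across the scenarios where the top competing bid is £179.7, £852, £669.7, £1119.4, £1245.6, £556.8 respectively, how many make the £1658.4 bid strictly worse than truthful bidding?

The deviation hurts exactly when the highest competing bid lies strictly between £722.3 and £1658.4 — overbidding then wins at a price above your value.
£179.7: below both → same outcome either way.
£852: inside the interval → strictly worse (loss £129.7).
£669.7: below both → same outcome either way.
£1119.4: inside the interval → strictly worse (loss £397.1).
£1245.6: inside the interval → strictly worse (loss £523.3).
£556.8: below both → same outcome either way.
Count: 3.

3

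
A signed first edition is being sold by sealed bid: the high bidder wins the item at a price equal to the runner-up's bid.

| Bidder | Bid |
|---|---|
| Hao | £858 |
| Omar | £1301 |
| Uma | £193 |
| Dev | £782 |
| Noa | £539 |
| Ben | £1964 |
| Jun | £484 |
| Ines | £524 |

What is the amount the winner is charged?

£1301

Highest bid: Ben at £1964, so Ben wins.
Second-highest bid: Omar at £1301 — that is the price the winner pays.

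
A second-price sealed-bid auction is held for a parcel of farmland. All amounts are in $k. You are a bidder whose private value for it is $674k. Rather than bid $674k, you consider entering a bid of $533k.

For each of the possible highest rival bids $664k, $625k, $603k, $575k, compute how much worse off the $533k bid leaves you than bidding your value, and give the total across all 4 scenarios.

$229k

The deviation costs you only when the competing bid falls strictly between $533k and $674k; elsewhere both bids give the same outcome.
$664k: truthful payoff $10k, deviation payoff $0k → loss $10k.
$625k: truthful payoff $49k, deviation payoff $0k → loss $49k.
$603k: truthful payoff $71k, deviation payoff $0k → loss $71k.
$575k: truthful payoff $99k, deviation payoff $0k → loss $99k.
Total loss = $10k + $49k + $71k + $99k = $229k.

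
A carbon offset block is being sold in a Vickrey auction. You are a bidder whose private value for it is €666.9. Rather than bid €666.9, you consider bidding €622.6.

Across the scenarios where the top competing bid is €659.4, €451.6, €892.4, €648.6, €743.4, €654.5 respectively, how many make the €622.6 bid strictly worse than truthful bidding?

The deviation hurts exactly when the highest competing bid lies strictly between €622.6 and €666.9 — underbidding then forfeits a profitable win.
€659.4: inside the interval → strictly worse (loss €7.5).
€451.6: below both → same outcome either way.
€892.4: above both → same outcome either way.
€648.6: inside the interval → strictly worse (loss €18.3).
€743.4: above both → same outcome either way.
€654.5: inside the interval → strictly worse (loss €12.4).
Count: 3.

3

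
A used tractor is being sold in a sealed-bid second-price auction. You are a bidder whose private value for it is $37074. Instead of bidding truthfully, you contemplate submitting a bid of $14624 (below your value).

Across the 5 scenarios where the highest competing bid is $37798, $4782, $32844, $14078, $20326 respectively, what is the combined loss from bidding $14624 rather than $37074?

The deviation costs you only when the competing bid falls strictly between $14624 and $37074; elsewhere both bids give the same outcome.
$37798: outcomes coincide → loss $0.
$4782: outcomes coincide → loss $0.
$32844: truthful payoff $4230, deviation payoff $0 → loss $4230.
$14078: outcomes coincide → loss $0.
$20326: truthful payoff $16748, deviation payoff $0 → loss $16748.
Total loss = $4230 + $16748 = $20978.

$20978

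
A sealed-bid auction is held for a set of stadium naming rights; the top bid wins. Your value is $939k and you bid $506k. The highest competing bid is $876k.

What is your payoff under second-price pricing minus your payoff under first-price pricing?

Your bid $506k is below $876k, so you lose under either rule.
Payoff is $0k in both cases; difference = $0k.

$0k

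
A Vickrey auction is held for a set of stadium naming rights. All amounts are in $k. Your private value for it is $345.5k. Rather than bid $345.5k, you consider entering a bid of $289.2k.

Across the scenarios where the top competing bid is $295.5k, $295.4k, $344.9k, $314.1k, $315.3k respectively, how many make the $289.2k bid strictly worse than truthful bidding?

The deviation hurts exactly when the highest competing bid lies strictly between $289.2k and $345.5k — underbidding then forfeits a profitable win.
$295.5k: inside the interval → strictly worse (loss $50k).
$295.4k: inside the interval → strictly worse (loss $50.1k).
$344.9k: inside the interval → strictly worse (loss $0.6k).
$314.1k: inside the interval → strictly worse (loss $31.4k).
$315.3k: inside the interval → strictly worse (loss $30.2k).
Count: 5.

5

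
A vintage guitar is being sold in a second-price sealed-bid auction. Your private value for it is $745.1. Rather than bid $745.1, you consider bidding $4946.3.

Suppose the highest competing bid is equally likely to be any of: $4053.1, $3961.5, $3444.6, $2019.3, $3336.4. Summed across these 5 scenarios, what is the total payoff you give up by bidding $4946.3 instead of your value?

$13089.4

The deviation costs you only when the competing bid falls strictly between $745.1 and $4946.3; elsewhere both bids give the same outcome.
$4053.1: truthful payoff $0, deviation payoff −$3308 → loss $3308.
$3961.5: truthful payoff $0, deviation payoff −$3216.4 → loss $3216.4.
$3444.6: truthful payoff $0, deviation payoff −$2699.5 → loss $2699.5.
$2019.3: truthful payoff $0, deviation payoff −$1274.2 → loss $1274.2.
$3336.4: truthful payoff $0, deviation payoff −$2591.3 → loss $2591.3.
Total loss = $3308 + $3216.4 + $2699.5 + $1274.2 + $2591.3 = $13089.4.
In a second-price auction your bid sets only whether you win, not what you pay, so bidding your true value is weakly dominant.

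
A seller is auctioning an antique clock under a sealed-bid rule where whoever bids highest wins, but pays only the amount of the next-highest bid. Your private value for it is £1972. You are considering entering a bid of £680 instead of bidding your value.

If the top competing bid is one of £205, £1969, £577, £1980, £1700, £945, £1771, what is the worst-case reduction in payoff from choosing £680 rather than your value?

£205: same outcome either way → loss £0.
£1969: truthful gives £3, deviation gives £0 → loss £3.
£577: same outcome either way → loss £0.
£1980: same outcome either way → loss £0.
£1700: truthful gives £272, deviation gives £0 → loss £272.
£945: truthful gives £1027, deviation gives £0 → loss £1027.
£1771: truthful gives £201, deviation gives £0 → loss £201.
Maximum loss: £1027.

£1027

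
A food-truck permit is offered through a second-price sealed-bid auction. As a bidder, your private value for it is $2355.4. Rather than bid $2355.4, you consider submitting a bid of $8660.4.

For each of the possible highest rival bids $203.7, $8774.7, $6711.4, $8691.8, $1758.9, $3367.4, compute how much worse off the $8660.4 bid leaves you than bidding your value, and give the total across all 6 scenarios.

The deviation costs you only when the competing bid falls strictly between $2355.4 and $8660.4; elsewhere both bids give the same outcome.
$203.7: outcomes coincide → loss $0.
$8774.7: outcomes coincide → loss $0.
$6711.4: truthful payoff $0, deviation payoff −$4356 → loss $4356.
$8691.8: outcomes coincide → loss $0.
$1758.9: outcomes coincide → loss $0.
$3367.4: truthful payoff $0, deviation payoff −$1012 → loss $1012.
Total loss = $4356 + $1012 = $5368.
Truthful bidding weakly dominates here: raising your bid can only win items priced above your value, and lowering it can only forfeit items priced below.

$5368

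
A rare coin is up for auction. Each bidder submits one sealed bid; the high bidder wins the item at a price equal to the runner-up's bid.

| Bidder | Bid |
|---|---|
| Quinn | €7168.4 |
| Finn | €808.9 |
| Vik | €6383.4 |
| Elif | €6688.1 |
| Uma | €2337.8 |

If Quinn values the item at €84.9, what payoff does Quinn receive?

Highest bid: Quinn at €7168.4, so Quinn wins.
Second-highest bid: Elif at €6688.1 — that is the price the winner pays.
Quinn's payoff = value − price = €84.9 − €6688.1 = −€6603.2.

−€6603.2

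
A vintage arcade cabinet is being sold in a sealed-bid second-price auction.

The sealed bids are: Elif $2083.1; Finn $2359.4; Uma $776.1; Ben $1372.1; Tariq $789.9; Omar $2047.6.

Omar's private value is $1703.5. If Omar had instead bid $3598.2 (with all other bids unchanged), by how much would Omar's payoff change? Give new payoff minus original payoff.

−$655.9

The highest bid among the other bidders is $2359.4; Omar's bid doesn't change that.
Original bid $2047.6: Omar is not highest (top rival bid is $2359.4); payoff $0.
Alternative bid $3598.2: Omar is highest, pays the top rival bid $2359.4; payoff $1703.5 − $2359.4 = −$655.9.
Change in payoff = −$655.9 − ($0) = −$655.9.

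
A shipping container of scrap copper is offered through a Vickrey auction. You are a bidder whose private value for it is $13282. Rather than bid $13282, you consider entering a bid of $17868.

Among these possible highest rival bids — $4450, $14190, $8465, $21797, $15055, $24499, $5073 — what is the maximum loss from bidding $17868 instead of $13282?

$4450: same outcome either way → loss $0.
$14190: truthful gives $0, deviation gives −$908 → loss $908.
$8465: same outcome either way → loss $0.
$21797: same outcome either way → loss $0.
$15055: truthful gives $0, deviation gives −$1773 → loss $1773.
$24499: same outcome either way → loss $0.
$5073: same outcome either way → loss $0.
Maximum loss: $1773.

$1773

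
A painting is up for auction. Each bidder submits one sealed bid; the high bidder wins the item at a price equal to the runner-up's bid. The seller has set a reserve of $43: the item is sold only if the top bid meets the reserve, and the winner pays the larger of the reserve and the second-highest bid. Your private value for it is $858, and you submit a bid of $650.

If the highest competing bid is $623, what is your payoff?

Your bid $650 is the highest and exceeds the reserve.
Price = max(second-highest bid, reserve) = max($623, $43) = $623.
Payoff = $858 − $623 = $235.

$235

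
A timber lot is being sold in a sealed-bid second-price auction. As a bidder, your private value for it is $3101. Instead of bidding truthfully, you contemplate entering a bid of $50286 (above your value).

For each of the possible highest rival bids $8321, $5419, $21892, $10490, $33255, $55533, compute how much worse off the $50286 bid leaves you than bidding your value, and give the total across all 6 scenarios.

$63872

The deviation costs you only when the competing bid falls strictly between $3101 and $50286; elsewhere both bids give the same outcome.
$8321: truthful payoff $0, deviation payoff −$5220 → loss $5220.
$5419: truthful payoff $0, deviation payoff −$2318 → loss $2318.
$21892: truthful payoff $0, deviation payoff −$18791 → loss $18791.
$10490: truthful payoff $0, deviation payoff −$7389 → loss $7389.
$33255: truthful payoff $0, deviation payoff −$30154 → loss $30154.
$55533: outcomes coincide → loss $0.
Total loss = $5220 + $2318 + $18791 + $7389 + $30154 = $63872.
In a second-price auction your bid sets only whether you win, not what you pay, so bidding your true value is weakly dominant.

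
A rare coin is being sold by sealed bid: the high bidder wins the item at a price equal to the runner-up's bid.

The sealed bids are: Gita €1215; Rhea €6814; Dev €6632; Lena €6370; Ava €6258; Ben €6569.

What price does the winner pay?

€6632

Highest bid: Rhea at €6814, so Rhea wins.
Second-highest bid: Dev at €6632 — that is the price the winner pays.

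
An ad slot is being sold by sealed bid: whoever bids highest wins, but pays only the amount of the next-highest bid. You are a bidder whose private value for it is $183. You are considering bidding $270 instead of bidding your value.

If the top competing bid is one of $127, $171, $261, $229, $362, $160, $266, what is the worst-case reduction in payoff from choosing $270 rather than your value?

$83

$127: same outcome either way → loss $0.
$171: same outcome either way → loss $0.
$261: truthful gives $0, deviation gives −$78 → loss $78.
$229: truthful gives $0, deviation gives −$46 → loss $46.
$362: same outcome either way → loss $0.
$160: same outcome either way → loss $0.
$266: truthful gives $0, deviation gives −$83 → loss $83.
Maximum loss: $83.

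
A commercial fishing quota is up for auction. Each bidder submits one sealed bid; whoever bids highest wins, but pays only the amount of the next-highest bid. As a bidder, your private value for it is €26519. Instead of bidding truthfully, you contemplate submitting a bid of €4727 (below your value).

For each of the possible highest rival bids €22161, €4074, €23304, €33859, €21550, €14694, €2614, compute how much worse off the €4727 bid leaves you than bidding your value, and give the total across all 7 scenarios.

The deviation costs you only when the competing bid falls strictly between €4727 and €26519; elsewhere both bids give the same outcome.
€22161: truthful payoff €4358, deviation payoff €0 → loss €4358.
€4074: outcomes coincide → loss €0.
€23304: truthful payoff €3215, deviation payoff €0 → loss €3215.
€33859: outcomes coincide → loss €0.
€21550: truthful payoff €4969, deviation payoff €0 → loss €4969.
€14694: truthful payoff €11825, deviation payoff €0 → loss €11825.
€2614: outcomes coincide → loss €0.
Total loss = €4358 + €3215 + €4969 + €11825 = €24367.

€24367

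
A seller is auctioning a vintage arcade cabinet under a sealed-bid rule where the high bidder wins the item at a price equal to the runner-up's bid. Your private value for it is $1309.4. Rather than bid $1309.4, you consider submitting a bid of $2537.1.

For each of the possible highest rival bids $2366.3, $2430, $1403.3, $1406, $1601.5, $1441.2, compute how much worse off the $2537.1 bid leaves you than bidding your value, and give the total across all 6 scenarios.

The deviation costs you only when the competing bid falls strictly between $1309.4 and $2537.1; elsewhere both bids give the same outcome.
$2366.3: truthful payoff $0, deviation payoff −$1056.9 → loss $1056.9.
$2430: truthful payoff $0, deviation payoff −$1120.6 → loss $1120.6.
$1403.3: truthful payoff $0, deviation payoff −$93.9 → loss $93.9.
$1406: truthful payoff $0, deviation payoff −$96.6 → loss $96.6.
$1601.5: truthful payoff $0, deviation payoff −$292.1 → loss $292.1.
$1441.2: truthful payoff $0, deviation payoff −$131.8 → loss $131.8.
Total loss = $1056.9 + $1120.6 + $93.9 + $96.6 + $292.1 + $131.8 = $2791.9.

$2791.9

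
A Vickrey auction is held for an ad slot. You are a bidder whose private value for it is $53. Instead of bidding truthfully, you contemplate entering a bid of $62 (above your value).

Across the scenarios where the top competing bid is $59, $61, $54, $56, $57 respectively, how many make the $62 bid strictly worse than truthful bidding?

5

The deviation hurts exactly when the highest competing bid lies strictly between $53 and $62 — overbidding then wins at a price above your value.
$59: inside the interval → strictly worse (loss $6).
$61: inside the interval → strictly worse (loss $8).
$54: inside the interval → strictly worse (loss $1).
$56: inside the interval → strictly worse (loss $3).
$57: inside the interval → strictly worse (loss $4).
Count: 5.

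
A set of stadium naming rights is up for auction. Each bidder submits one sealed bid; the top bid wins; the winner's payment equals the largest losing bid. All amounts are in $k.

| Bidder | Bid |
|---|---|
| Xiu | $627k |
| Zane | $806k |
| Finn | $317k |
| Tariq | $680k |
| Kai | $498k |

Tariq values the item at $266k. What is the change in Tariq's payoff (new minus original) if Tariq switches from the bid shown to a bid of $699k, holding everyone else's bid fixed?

$0k

The highest bid among the other bidders is $806k; Tariq's bid doesn't change that.
Original bid $680k: Tariq is not highest (top rival bid is $806k); payoff $0k.
Alternative bid $699k: Tariq is not highest (top rival bid is $806k); payoff $0k.
Change in payoff = $0k − ($0k) = $0k.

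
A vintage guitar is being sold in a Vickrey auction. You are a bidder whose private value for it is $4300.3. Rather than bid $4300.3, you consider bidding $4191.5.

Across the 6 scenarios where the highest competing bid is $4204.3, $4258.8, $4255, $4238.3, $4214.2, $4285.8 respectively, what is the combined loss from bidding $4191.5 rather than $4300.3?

$345.4

The deviation costs you only when the competing bid falls strictly between $4191.5 and $4300.3; elsewhere both bids give the same outcome.
$4204.3: truthful payoff $96, deviation payoff $0 → loss $96.
$4258.8: truthful payoff $41.5, deviation payoff $0 → loss $41.5.
$4255: truthful payoff $45.3, deviation payoff $0 → loss $45.3.
$4238.3: truthful payoff $62, deviation payoff $0 → loss $62.
$4214.2: truthful payoff $86.1, deviation payoff $0 → loss $86.1.
$4285.8: truthful payoff $14.5, deviation payoff $0 → loss $14.5.
Total loss = $96 + $41.5 + $45.3 + $62 + $86.1 + $14.5 = $345.4.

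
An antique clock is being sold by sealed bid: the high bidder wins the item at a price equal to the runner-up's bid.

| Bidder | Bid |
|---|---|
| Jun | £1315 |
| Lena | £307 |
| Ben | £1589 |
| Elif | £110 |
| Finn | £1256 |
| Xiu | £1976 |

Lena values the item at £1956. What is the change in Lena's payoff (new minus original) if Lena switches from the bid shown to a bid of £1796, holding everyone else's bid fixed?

The highest bid among the other bidders is £1976; Lena's bid doesn't change that.
Original bid £307: Lena is not highest (top rival bid is £1976); payoff £0.
Alternative bid £1796: Lena is not highest (top rival bid is £1976); payoff £0.
Change in payoff = £0 − (£0) = £0.

£0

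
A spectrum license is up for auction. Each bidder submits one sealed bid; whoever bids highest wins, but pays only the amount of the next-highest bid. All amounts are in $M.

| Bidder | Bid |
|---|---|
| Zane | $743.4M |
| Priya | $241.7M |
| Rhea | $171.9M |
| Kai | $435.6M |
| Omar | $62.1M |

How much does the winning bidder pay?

$435.6M

Highest bid: Zane at $743.4M, so Zane wins.
Second-highest bid: Kai at $435.6M — that is the price the winner pays.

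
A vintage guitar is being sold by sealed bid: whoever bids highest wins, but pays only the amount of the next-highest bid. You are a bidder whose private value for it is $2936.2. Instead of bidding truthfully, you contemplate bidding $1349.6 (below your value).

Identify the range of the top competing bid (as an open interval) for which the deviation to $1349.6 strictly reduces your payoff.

($1349.6, $2936.2)

If the competing bid is below $1349.6, both bids win at the same price — no difference.
If it is above $2936.2, both bids lose — no difference.
If it lies strictly between $1349.6 and $2936.2, bidding your value wins at a price below your value (positive payoff) while bidding $1349.6 loses (payoff 0).
So the deviation strictly hurts on the open interval ($1349.6, $2936.2).
Because the price is fixed by the runner-up's bid, deviating from your value can only change a good outcome into a bad one — never the reverse.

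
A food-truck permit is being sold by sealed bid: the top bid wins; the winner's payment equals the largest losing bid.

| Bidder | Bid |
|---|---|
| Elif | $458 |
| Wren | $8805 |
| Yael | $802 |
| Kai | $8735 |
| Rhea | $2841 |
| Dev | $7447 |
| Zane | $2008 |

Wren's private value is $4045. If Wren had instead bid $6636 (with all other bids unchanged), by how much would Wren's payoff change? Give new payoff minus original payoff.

$4690

The highest bid among the other bidders is $8735; Wren's bid doesn't change that.
Original bid $8805: Wren is highest, pays the top rival bid $8735; payoff $4045 − $8735 = −$4690.
Alternative bid $6636: Wren is not highest (top rival bid is $8735); payoff $0.
Change in payoff = $0 − (−$4690) = $4690.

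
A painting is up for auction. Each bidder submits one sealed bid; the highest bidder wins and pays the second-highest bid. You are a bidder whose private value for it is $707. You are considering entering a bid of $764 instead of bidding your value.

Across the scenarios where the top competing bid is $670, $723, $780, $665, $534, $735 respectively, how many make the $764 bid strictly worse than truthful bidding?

The deviation hurts exactly when the highest competing bid lies strictly between $707 and $764 — overbidding then wins at a price above your value.
$670: below both → same outcome either way.
$723: inside the interval → strictly worse (loss $16).
$780: above both → same outcome either way.
$665: below both → same outcome either way.
$534: below both → same outcome either way.
$735: inside the interval → strictly worse (loss $28).
Count: 2.

2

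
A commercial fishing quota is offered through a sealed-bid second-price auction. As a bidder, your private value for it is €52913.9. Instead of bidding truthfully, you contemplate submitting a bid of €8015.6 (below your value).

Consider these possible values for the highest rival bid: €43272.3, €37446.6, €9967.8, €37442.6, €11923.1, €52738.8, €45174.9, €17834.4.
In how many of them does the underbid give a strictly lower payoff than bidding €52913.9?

The deviation hurts exactly when the highest competing bid lies strictly between €8015.6 and €52913.9 — underbidding then forfeits a profitable win.
€43272.3: inside the interval → strictly worse (loss €9641.6).
€37446.6: inside the interval → strictly worse (loss €15467.3).
€9967.8: inside the interval → strictly worse (loss €42946.1).
€37442.6: inside the interval → strictly worse (loss €15471.3).
€11923.1: inside the interval → strictly worse (loss €40990.8).
€52738.8: inside the interval → strictly worse (loss €175.1).
€45174.9: inside the interval → strictly worse (loss €7739).
€17834.4: inside the interval → strictly worse (loss €35079.5).
Count: 8.

8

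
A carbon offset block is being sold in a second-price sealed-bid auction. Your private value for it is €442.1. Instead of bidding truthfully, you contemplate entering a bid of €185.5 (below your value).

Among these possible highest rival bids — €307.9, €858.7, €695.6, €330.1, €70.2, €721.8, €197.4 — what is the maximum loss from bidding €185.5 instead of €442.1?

€244.7

€307.9: truthful gives €134.2, deviation gives €0 → loss €134.2.
€858.7: same outcome either way → loss €0.
€695.6: same outcome either way → loss €0.
€330.1: truthful gives €112, deviation gives €0 → loss €112.
€70.2: same outcome either way → loss €0.
€721.8: same outcome either way → loss €0.
€197.4: truthful gives €244.7, deviation gives €0 → loss €244.7.
Maximum loss: €244.7.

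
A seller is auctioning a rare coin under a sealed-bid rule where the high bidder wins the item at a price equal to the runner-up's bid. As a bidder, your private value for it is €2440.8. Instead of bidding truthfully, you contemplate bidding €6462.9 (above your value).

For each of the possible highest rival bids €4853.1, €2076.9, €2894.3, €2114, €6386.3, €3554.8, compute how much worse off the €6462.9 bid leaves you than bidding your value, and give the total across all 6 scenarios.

€7925.3

The deviation costs you only when the competing bid falls strictly between €2440.8 and €6462.9; elsewhere both bids give the same outcome.
€4853.1: truthful payoff €0, deviation payoff −€2412.3 → loss €2412.3.
€2076.9: outcomes coincide → loss €0.
€2894.3: truthful payoff €0, deviation payoff −€453.5 → loss €453.5.
€2114: outcomes coincide → loss €0.
€6386.3: truthful payoff €0, deviation payoff −€3945.5 → loss €3945.5.
€3554.8: truthful payoff €0, deviation payoff −€1114 → loss €1114.
Total loss = €2412.3 + €453.5 + €3945.5 + €1114 = €7925.3.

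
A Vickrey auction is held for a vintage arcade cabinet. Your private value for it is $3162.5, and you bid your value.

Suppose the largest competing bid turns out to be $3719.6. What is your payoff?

$0

Your bid $3162.5 is below the highest competing bid $3719.6, so you lose.
A losing bidder pays nothing and receives nothing: payoff = $0.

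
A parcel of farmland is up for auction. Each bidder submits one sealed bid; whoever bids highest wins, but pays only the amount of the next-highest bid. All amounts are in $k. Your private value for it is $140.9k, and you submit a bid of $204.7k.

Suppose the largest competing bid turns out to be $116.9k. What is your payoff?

Your bid $204.7k exceeds the highest competing bid $116.9k, so you win.
In a second-price auction the winner pays the second-highest bid, $116.9k.
Payoff = value − price = $140.9k − $116.9k = $24k.

$24k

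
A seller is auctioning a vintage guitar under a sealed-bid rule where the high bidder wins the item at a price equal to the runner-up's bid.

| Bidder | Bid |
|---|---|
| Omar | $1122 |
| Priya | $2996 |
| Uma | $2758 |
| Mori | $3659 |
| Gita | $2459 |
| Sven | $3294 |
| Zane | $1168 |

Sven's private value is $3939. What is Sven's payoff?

$0

Highest bid: Mori at $3659, so Mori wins.
Second-highest bid: Sven at $3294 — that is the price the winner pays.
Sven did not win, so Sven pays nothing and receives nothing: payoff $0.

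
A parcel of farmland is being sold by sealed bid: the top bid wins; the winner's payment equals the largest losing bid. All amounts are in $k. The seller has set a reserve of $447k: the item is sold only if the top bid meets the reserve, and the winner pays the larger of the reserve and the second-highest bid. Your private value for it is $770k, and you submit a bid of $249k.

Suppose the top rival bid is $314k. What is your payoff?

$0k

Your bid $249k is below the highest competing bid $314k, so you lose. Payoff $0k.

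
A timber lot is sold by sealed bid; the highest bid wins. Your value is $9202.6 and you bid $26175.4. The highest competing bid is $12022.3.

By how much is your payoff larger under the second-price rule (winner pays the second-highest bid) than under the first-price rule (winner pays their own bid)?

You have the highest bid, so you win under either rule.
Second-price: pay $12022.3 → payoff −$2819.7.
First-price: pay your own bid $26175.4 → payoff −$16972.8.
Difference = −$2819.7 − (−$16972.8) = $14153.1.

$14153.1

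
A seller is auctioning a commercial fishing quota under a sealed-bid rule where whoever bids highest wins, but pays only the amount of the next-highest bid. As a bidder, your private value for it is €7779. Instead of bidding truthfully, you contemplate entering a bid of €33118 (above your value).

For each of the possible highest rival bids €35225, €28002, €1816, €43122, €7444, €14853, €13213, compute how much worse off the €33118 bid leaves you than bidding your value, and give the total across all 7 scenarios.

€32731

The deviation costs you only when the competing bid falls strictly between €7779 and €33118; elsewhere both bids give the same outcome.
€35225: outcomes coincide → loss €0.
€28002: truthful payoff €0, deviation payoff −€20223 → loss €20223.
€1816: outcomes coincide → loss €0.
€43122: outcomes coincide → loss €0.
€7444: outcomes coincide → loss €0.
€14853: truthful payoff €0, deviation payoff −€7074 → loss €7074.
€13213: truthful payoff €0, deviation payoff −€5434 → loss €5434.
Total loss = €20223 + €7074 + €5434 = €32731.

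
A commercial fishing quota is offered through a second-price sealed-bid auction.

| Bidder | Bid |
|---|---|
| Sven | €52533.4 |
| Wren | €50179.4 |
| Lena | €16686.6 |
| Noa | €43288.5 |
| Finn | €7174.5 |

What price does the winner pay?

Highest bid: Sven at €52533.4, so Sven wins.
Second-highest bid: Wren at €50179.4 — that is the price the winner pays.

€50179.4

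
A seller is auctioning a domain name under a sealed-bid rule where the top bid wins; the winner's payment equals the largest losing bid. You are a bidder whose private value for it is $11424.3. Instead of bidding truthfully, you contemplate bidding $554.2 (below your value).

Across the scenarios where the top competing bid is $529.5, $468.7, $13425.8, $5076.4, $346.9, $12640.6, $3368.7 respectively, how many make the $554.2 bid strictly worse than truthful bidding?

The deviation hurts exactly when the highest competing bid lies strictly between $554.2 and $11424.3 — underbidding then forfeits a profitable win.
$529.5: below both → same outcome either way.
$468.7: below both → same outcome either way.
$13425.8: above both → same outcome either way.
$5076.4: inside the interval → strictly worse (loss $6347.9).
$346.9: below both → same outcome either way.
$12640.6: above both → same outcome either way.
$3368.7: inside the interval → strictly worse (loss $8055.6).
Count: 2.

2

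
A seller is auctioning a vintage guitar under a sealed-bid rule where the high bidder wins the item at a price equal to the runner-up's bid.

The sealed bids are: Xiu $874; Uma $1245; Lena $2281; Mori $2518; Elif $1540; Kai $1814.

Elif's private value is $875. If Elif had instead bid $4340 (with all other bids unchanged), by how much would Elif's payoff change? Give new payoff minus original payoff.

The highest bid among the other bidders is $2518; Elif's bid doesn't change that.
Original bid $1540: Elif is not highest (top rival bid is $2518); payoff $0.
Alternative bid $4340: Elif is highest, pays the top rival bid $2518; payoff $875 − $2518 = −$1643.
Change in payoff = −$1643 − ($0) = −$1643.

−$1643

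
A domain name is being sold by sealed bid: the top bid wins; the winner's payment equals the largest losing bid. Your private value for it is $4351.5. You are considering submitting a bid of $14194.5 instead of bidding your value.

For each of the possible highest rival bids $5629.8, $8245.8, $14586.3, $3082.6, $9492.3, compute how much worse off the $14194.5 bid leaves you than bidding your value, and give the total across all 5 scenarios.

$10313.4

The deviation costs you only when the competing bid falls strictly between $4351.5 and $14194.5; elsewhere both bids give the same outcome.
$5629.8: truthful payoff $0, deviation payoff −$1278.3 → loss $1278.3.
$8245.8: truthful payoff $0, deviation payoff −$3894.3 → loss $3894.3.
$14586.3: outcomes coincide → loss $0.
$3082.6: outcomes coincide → loss $0.
$9492.3: truthful payoff $0, deviation payoff −$5140.8 → loss $5140.8.
Total loss = $1278.3 + $3894.3 + $5140.8 = $10313.4.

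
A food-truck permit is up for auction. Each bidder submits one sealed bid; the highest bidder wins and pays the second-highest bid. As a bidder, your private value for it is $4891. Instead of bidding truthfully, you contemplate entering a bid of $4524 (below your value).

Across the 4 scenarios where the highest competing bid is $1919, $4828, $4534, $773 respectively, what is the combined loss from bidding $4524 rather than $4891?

$420

The deviation costs you only when the competing bid falls strictly between $4524 and $4891; elsewhere both bids give the same outcome.
$1919: outcomes coincide → loss $0.
$4828: truthful payoff $63, deviation payoff $0 → loss $63.
$4534: truthful payoff $357, deviation payoff $0 → loss $357.
$773: outcomes coincide → loss $0.
Total loss = $63 + $357 = $420.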